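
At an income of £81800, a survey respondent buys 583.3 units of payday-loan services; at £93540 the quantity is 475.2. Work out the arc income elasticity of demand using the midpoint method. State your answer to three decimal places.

ΔQ = 475.2 − 583.3 = -108.1; midpoint Q̄ = (583.3 + 475.2)/2 = 529.25.
ΔI = 93540 − 81800 = 11740; midpoint Ī = (81800 + 93540)/2 = 87670.
η = (ΔQ/Q̄) ÷ (ΔI/Ī) = (-108.1/529.25) ÷ (11740/87670) = -1.525.

-1.525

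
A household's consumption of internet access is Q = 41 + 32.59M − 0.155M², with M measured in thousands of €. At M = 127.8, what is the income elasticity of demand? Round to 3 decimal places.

-0.536

At M = 127.8: Q = 1674.4118.
dQ/dM = 32.59 − 0.31M = -7.02800.
η = (dQ/dM)·(M/Q) = -7.02800 × (127.8/1674.4118) = -0.536.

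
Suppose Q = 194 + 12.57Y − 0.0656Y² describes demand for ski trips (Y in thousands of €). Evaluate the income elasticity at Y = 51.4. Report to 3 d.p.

0.449

At Y = 51.4: Q = 666.7854.
dQ/dY = 12.57 − 0.1312Y = 5.82632.
η = (dQ/dY)·(Y/Q) = 5.82632 × (51.4/666.7854) = 0.449.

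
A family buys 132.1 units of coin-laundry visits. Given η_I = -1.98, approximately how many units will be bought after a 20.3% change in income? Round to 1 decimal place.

79.0

%ΔQ ≈ η × %ΔI = -1.98 × 20.3% = -40.194%.
New Q ≈ 132.1 × (1 − 0.40194) = 79.0.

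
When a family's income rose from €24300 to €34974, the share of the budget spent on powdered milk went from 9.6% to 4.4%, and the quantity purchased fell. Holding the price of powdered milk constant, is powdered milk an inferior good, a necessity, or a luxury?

Quantity demanded falls as income rises, so η < 0.

inferior good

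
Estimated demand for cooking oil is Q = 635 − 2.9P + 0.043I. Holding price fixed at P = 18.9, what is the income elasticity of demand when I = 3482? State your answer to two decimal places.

At P = 18.9, I = 3482: Q = 729.916.
Holding P constant, ∂Q/∂I = 0.043.
η_I = (∂Q/∂I)·(I/Q) = 0.043 × (3482/729.916) = 0.21.

0.21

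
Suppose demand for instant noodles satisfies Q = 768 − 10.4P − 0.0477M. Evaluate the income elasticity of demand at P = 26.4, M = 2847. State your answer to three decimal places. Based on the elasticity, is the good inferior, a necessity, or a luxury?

At P = 26.4, M = 2847: Q = 357.638.
Holding P constant, ∂Q/∂M = −0.0477.
η_M = (∂Q/∂M)·(M/Q) = -0.0477 × (2847/357.638) = -0.380.
Since η < 0, this is an inferior good.

-0.380 (inferior good)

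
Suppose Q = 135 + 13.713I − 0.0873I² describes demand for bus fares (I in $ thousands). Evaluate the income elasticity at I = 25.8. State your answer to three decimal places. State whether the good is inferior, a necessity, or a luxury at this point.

At I = 25.8: Q = 430.6850.
dQ/dI = 13.713 − 0.1746I = 9.20832.
η = (dQ/dI)·(I/Q) = 9.20832 × (25.8/430.6850) = 0.552.
0 < η < 1 ⇒ necessity.

0.552 (necessity)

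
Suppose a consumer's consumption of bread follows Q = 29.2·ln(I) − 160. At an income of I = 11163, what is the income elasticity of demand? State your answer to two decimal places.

At I = 11163: Q = 112.155.
dQ/dI = 29.2/I = 0.00261578 at this income.
η = (dQ/dI)·(I/Q) = 0.00261578 × (11163/112.155) = 0.26.

0.26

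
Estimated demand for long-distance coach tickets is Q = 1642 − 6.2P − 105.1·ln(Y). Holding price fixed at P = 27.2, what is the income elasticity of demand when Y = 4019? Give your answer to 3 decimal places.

-0.175

At P = 27.2, Y = 4019: Q = 601.157.
Holding P constant, ∂Q/∂Y = -105.1/Y = -0.0261508.
η_Y = (∂Q/∂Y)·(Y/Q) = -0.0261508 × (4019/601.157) = -0.175.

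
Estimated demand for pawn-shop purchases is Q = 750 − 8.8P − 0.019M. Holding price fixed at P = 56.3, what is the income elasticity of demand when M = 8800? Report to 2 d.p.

At P = 56.3, M = 8800: Q = 87.360.
Holding P constant, ∂Q/∂M = −0.019.
η_M = (∂Q/∂M)·(M/Q) = -0.019 × (8800/87.360) = -1.91.

-1.91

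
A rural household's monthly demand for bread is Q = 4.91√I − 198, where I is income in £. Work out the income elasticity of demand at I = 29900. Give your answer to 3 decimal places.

At I = 29900: Q = 651.018.
dQ/dI = 4.91/(2√I) = 0.0141976 at this income.
η = (dQ/dI)·(I/Q) = 0.0141976 × (29900/651.018) = 0.652.

0.652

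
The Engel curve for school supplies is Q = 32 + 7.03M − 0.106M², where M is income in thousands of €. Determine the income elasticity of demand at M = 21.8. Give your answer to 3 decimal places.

At M = 21.8: Q = 134.8786.
dQ/dM = 7.03 − 0.212M = 2.40840.
η = (dQ/dM)·(M/Q) = 2.40840 × (21.8/134.8786) = 0.389.

0.389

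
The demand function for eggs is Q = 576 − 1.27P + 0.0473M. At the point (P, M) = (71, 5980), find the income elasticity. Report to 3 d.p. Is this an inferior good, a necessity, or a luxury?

At P = 71, M = 5980: Q = 768.684.
Holding P constant, ∂Q/∂M = 0.0473.
η_M = (∂Q/∂M)·(M/Q) = 0.0473 × (5980/768.684) = 0.368.
Since 0 < η < 1, this is a necessity.

0.368 (necessity)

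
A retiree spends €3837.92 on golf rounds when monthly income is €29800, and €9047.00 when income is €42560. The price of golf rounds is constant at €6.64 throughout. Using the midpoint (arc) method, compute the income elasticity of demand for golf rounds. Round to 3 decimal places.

With a constant price, Q₁ = 3837.92/6.64 = 578.000 and Q₂ = 9047.00/6.64 = 1362.500 (equivalently, work directly with expenditure since P cancels).
Midpoint %ΔQ = (9047.00 − 3837.92)/6442.46 = 0.80855; midpoint %ΔI = (42560 − 29800)/36180 = 0.35268.
η = 0.80855 / 0.35268 = 2.293.

2.293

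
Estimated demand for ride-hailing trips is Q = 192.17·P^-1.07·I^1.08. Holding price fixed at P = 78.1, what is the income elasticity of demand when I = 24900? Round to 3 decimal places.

1.080

For a multiplicative demand Q = A·P^α·I^β, the income elasticity is β everywhere.
Here β = 1.08, so η = 1.080.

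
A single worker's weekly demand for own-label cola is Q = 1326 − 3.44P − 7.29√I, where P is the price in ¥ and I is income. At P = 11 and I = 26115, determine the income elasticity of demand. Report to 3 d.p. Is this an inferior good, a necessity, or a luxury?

At P = 11, I = 26115: Q = 110.086.
Holding P constant, ∂Q/∂I = -7.29/(2√I) = -0.0225555.
η_I = (∂Q/∂I)·(I/Q) = -0.0225555 × (26115/110.086) = -5.351.
Since η < 0, this is an inferior good.

-5.351 (inferior good)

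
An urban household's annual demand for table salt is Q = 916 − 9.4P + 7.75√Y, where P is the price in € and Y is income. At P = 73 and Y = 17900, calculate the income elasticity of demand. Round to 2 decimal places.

At P = 73, Y = 17900: Q = 1266.679.
Holding P constant, ∂Q/∂Y = 7.75/(2√Y) = 0.0289631.
η_Y = (∂Q/∂Y)·(Y/Q) = 0.0289631 × (17900/1266.679) = 0.41.

0.41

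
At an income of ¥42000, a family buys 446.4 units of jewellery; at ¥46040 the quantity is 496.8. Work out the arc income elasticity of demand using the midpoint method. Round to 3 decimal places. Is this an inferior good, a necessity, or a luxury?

1.164 (luxury)

ΔQ = 496.8 − 446.4 = 50.4; midpoint Q̄ = (446.4 + 496.8)/2 = 471.6.
ΔI = 46040 − 42000 = 4040; midpoint Ī = (42000 + 46040)/2 = 44020.
η = (ΔQ/Q̄) ÷ (ΔI/Ī) = (50.4/471.6) ÷ (4040/44020) = 1.164.
η > 1 ⇒ luxury.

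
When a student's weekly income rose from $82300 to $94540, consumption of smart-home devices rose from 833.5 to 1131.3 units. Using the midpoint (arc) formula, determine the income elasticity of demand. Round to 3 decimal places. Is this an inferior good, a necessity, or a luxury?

2.190 (luxury)

ΔQ = 1131.3 − 833.5 = 297.8; midpoint Q̄ = (833.5 + 1131.3)/2 = 982.4.
ΔI = 94540 − 82300 = 12240; midpoint Ī = (82300 + 94540)/2 = 88420.
η = (ΔQ/Q̄) ÷ (ΔI/Ī) = (297.8/982.4) ÷ (12240/88420) = 2.190.
η > 1 ⇒ luxury.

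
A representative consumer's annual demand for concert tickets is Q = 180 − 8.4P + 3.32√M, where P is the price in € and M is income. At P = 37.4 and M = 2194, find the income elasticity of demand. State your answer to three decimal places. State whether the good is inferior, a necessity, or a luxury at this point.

3.642 (luxury)

At P = 37.4, M = 2194: Q = 21.349.
Holding P constant, ∂Q/∂M = 3.32/(2√M) = 0.0354397.
η_M = (∂Q/∂M)·(M/Q) = 0.0354397 × (2194/21.349) = 3.642.
Since η > 1, this is a luxury.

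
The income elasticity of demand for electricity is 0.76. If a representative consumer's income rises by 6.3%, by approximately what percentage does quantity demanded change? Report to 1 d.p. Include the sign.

4.8%

%ΔQ ≈ η × %ΔI = 0.76 × 6.3% = 4.8%.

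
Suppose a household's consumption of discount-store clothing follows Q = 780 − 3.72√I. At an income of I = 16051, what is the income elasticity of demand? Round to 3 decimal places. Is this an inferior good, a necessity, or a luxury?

-0.763 (inferior good)

At I = 16051: Q = 308.704.
dQ/dI = -3.72/(2√I) = -0.0146812 at this income.
η = (dQ/dI)·(I/Q) = -0.0146812 × (16051/308.704) = -0.763.
Since η < 0, the good is an inferior good.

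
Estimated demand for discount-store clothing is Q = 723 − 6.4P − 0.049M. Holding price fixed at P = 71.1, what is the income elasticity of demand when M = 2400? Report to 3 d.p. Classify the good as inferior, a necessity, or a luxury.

-0.782 (inferior good)

At P = 71.1, M = 2400: Q = 150.360.
Holding P constant, ∂Q/∂M = −0.049.
η_M = (∂Q/∂M)·(M/Q) = -0.049 × (2400/150.360) = -0.782.
Since η < 0, this is an inferior good.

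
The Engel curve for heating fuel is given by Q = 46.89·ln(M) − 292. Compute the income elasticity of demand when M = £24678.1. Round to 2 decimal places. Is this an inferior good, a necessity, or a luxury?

At M = 24678.1: Q = 182.230.
dQ/dM = 46.89/M = 0.00190007 at this income.
η = (dQ/dM)·(M/Q) = 0.00190007 × (24678.1/182.230) = 0.26.
Since 0 < η < 1, the good is a necessity.

0.26 (necessity)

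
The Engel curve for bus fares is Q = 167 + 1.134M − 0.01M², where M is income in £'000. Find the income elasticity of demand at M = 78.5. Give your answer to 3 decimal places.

At M = 78.5: Q = 194.3965.
dQ/dM = 1.134 − 0.02M = -0.43600.
η = (dQ/dM)·(M/Q) = -0.43600 × (78.5/194.3965) = -0.176.

-0.176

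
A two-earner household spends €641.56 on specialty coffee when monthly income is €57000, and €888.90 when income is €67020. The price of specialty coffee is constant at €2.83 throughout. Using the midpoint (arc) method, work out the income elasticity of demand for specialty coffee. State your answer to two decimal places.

With a constant price, Q₁ = 641.56/2.83 = 226.700 and Q₂ = 888.90/2.83 = 314.099 (equivalently, work directly with expenditure since P cancels).
Midpoint %ΔQ = (888.90 − 641.56)/765.23 = 0.32322; midpoint %ΔI = (67020 − 57000)/62010 = 0.16159.
η = 0.32322 / 0.16159 = 2.00.

2.00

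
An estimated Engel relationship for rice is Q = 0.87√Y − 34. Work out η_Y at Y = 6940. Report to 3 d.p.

0.942

At Y = 6940: Q = 38.477.
dQ/dY = 0.87/(2√Y) = 0.00522167 at this income.
η = (dQ/dY)·(Y/Q) = 0.00522167 × (6940/38.477) = 0.942.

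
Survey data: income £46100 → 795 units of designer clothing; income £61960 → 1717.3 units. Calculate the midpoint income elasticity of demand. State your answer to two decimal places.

ΔQ = 1717.3 − 795 = 922.3; midpoint Q̄ = (795 + 1717.3)/2 = 1256.15.
ΔI = 61960 − 46100 = 15860; midpoint Ī = (46100 + 61960)/2 = 54030.
η = (ΔQ/Q̄) ÷ (ΔI/Ī) = (922.3/1256.15) ÷ (15860/54030) = 2.50.

2.50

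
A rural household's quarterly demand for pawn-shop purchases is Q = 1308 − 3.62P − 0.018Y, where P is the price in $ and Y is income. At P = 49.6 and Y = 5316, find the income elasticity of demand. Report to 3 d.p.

At P = 49.6, Y = 5316: Q = 1032.760.
Holding P constant, ∂Q/∂Y = −0.018.
η_Y = (∂Q/∂Y)·(Y/Q) = -0.018 × (5316/1032.760) = -0.093.

-0.093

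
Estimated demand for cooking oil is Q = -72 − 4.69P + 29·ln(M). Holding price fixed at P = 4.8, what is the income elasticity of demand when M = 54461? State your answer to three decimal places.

0.131

At P = 4.8, M = 54461: Q = 221.740.
Holding P constant, ∂Q/∂M = 29/M = 0.000532491.
η_M = (∂Q/∂M)·(M/Q) = 0.000532491 × (54461/221.740) = 0.131.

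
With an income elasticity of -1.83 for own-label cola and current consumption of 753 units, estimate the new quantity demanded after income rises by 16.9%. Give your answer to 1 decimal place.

520.1

%ΔQ ≈ η × %ΔI = -1.83 × 16.9% = -30.927%.
New Q ≈ 753 × (1 − 0.30927) = 520.1.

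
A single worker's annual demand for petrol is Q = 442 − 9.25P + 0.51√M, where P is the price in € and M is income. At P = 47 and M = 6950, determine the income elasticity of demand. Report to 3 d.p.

At P = 47, M = 6950: Q = 49.767.
Holding P constant, ∂Q/∂M = 0.51/(2√M) = 0.00305878.
η_M = (∂Q/∂M)·(M/Q) = 0.00305878 × (6950/49.767) = 0.427.

0.427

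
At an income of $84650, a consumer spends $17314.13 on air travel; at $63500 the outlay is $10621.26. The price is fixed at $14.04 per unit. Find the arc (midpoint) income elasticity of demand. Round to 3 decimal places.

With a constant price, Q₁ = 17314.13/14.04 = 1233.200 and Q₂ = 10621.26/14.04 = 756.500 (equivalently, work directly with expenditure since P cancels).
Midpoint %ΔQ = (10621.26 − 17314.13)/13967.70 = -0.47917; midpoint %ΔI = (63500 − 84650)/74075 = -0.28552.
η = -0.47917 / -0.28552 = 1.678.

1.678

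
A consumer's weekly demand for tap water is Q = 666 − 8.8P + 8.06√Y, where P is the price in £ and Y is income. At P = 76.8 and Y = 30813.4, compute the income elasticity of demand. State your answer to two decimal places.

0.50

At P = 76.8, Y = 30813.4: Q = 1404.992.
Holding P constant, ∂Q/∂Y = 8.06/(2√Y) = 0.0229581.
η_Y = (∂Q/∂Y)·(Y/Q) = 0.0229581 × (30813.4/1404.992) = 0.50.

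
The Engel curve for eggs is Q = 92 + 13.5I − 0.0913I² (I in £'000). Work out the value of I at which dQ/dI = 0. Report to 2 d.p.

73.93

dQ/dI = 13.5 − 0.1826I.
The good is inferior where dQ/dI < 0. Setting dQ/dI = 0 gives I = 13.5 / 0.1826 = 73.93.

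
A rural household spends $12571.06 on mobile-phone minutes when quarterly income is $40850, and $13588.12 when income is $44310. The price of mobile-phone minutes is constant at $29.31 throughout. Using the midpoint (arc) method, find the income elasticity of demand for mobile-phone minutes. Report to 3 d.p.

0.957

With a constant price, Q₁ = 12571.06/29.31 = 428.900 and Q₂ = 13588.12/29.31 = 463.600 (equivalently, work directly with expenditure since P cancels).
Midpoint %ΔQ = (13588.12 − 12571.06)/13079.59 = 0.07776; midpoint %ΔI = (44310 − 40850)/42580 = 0.08126.
η = 0.07776 / 0.08126 = 0.957.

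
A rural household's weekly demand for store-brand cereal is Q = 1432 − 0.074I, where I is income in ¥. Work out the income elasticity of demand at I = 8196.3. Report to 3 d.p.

At I = 8196.3: Q = 825.474.
dQ/dI = −0.074.
η = (dQ/dI)·(I/Q) = -0.074 × (8196.3/825.474) = -0.735.

-0.735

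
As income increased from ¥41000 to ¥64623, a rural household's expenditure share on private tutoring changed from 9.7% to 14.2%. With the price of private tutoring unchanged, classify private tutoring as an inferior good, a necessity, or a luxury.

The budget share rises as income rises, so η > 1.

luxury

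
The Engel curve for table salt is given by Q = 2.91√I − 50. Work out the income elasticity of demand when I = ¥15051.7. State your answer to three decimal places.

0.581

At I = 15051.7: Q = 307.014.
dQ/dI = 2.91/(2√I) = 0.0118596 at this income.
η = (dQ/dI)·(I/Q) = 0.0118596 × (15051.7/307.014) = 0.581.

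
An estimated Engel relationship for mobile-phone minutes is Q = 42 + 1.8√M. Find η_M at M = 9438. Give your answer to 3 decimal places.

0.403

At M = 9438: Q = 216.869.
dQ/dM = 1.8/(2√M) = 0.00926408 at this income.
η = (dQ/dM)·(M/Q) = 0.00926408 × (9438/216.869) = 0.403.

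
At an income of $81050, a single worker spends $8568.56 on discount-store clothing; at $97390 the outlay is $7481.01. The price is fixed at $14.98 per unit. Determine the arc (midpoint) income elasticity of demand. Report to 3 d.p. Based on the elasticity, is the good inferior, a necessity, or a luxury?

-0.740 (inferior good)

With a constant price, Q₁ = 8568.56/14.98 = 572.000 and Q₂ = 7481.01/14.98 = 499.400 (equivalently, work directly with expenditure since P cancels).
Midpoint %ΔQ = (7481.01 − 8568.56)/8024.79 = -0.13552; midpoint %ΔI = (97390 − 81050)/89220 = 0.18314.
η = -0.13552 / 0.18314 = -0.740.
η < 0 ⇒ inferior good.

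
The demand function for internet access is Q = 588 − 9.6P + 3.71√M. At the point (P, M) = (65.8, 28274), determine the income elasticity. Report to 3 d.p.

At P = 65.8, M = 28274: Q = 580.152.
Holding P constant, ∂Q/∂M = 3.71/(2√M) = 0.0110319.
η_M = (∂Q/∂M)·(M/Q) = 0.0110319 × (28274/580.152) = 0.538.

0.538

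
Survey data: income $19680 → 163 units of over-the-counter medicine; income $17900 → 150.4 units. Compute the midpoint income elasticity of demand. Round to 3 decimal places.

0.849

ΔQ = 150.4 − 163 = -12.6; midpoint Q̄ = (163 + 150.4)/2 = 156.7.
ΔI = 17900 − 19680 = -1780; midpoint Ī = (19680 + 17900)/2 = 18790.
η = (ΔQ/Q̄) ÷ (ΔI/Ī) = (-12.6/156.7) ÷ (-1780/18790) = 0.849.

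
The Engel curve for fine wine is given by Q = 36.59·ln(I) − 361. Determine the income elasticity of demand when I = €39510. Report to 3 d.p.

At I = 39510: Q = 26.280.
dQ/dI = 36.59/I = 0.000926095 at this income.
η = (dQ/dI)·(I/Q) = 0.000926095 × (39510/26.280) = 1.392.

1.392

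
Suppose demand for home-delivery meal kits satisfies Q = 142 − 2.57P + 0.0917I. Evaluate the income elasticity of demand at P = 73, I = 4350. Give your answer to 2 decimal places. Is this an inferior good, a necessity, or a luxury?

At P = 73, I = 4350: Q = 353.285.
Holding P constant, ∂Q/∂I = 0.0917.
η_I = (∂Q/∂I)·(I/Q) = 0.0917 × (4350/353.285) = 1.13.
Since η > 1, this is a luxury.

1.13 (luxury)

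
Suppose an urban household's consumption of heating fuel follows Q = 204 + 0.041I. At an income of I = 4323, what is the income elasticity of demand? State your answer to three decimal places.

At I = 4323: Q = 381.243.
dQ/dI = 0.041.
η = (dQ/dI)·(I/Q) = 0.041 × (4323/381.243) = 0.465.

0.465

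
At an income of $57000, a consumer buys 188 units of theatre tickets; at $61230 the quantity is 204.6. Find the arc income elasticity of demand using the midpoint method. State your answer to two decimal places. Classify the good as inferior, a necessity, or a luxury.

1.18 (luxury)

ΔQ = 204.6 − 188 = 16.6; midpoint Q̄ = (188 + 204.6)/2 = 196.3.
ΔI = 61230 − 57000 = 4230; midpoint Ī = (57000 + 61230)/2 = 59115.
η = (ΔQ/Q̄) ÷ (ΔI/Ī) = (16.6/196.3) ÷ (4230/59115) = 1.18.
η > 1 ⇒ luxury.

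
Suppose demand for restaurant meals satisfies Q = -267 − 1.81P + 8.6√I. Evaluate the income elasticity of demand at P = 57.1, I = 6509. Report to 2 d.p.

1.07

At P = 57.1, I = 6509: Q = 323.483.
Holding P constant, ∂Q/∂I = 8.6/(2√I) = 0.053298.
η_I = (∂Q/∂I)·(I/Q) = 0.053298 × (6509/323.483) = 1.07.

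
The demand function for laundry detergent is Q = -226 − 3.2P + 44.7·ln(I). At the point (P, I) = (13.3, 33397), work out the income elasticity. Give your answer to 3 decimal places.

0.227

At P = 13.3, I = 33397: Q = 197.045.
Holding P constant, ∂Q/∂I = 44.7/I = 0.00133844.
η_I = (∂Q/∂I)·(I/Q) = 0.00133844 × (33397/197.045) = 0.227.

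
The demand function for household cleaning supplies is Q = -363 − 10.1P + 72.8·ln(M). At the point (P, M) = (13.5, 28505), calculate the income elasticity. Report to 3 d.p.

0.294

At P = 13.5, M = 28505: Q = 247.420.
Holding P constant, ∂Q/∂M = 72.8/M = 0.00255394.
η_M = (∂Q/∂M)·(M/Q) = 0.00255394 × (28505/247.420) = 0.294.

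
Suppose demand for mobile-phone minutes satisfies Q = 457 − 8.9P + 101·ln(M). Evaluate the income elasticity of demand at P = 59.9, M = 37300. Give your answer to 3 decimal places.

0.102

At P = 59.9, M = 37300: Q = 987.092.
Holding P constant, ∂Q/∂M = 101/M = 0.00270777.
η_M = (∂Q/∂M)·(M/Q) = 0.00270777 × (37300/987.092) = 0.102.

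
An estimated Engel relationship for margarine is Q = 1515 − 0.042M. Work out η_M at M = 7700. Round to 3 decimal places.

At M = 7700: Q = 1191.600.
dQ/dM = −0.042.
η = (dQ/dM)·(M/Q) = -0.042 × (7700/1191.600) = -0.271.

-0.271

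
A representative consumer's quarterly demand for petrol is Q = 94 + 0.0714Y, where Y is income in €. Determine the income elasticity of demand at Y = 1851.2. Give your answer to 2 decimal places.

At Y = 1851.2: Q = 226.176.
dQ/dY = 0.0714.
η = (dQ/dY)·(Y/Q) = 0.0714 × (1851.2/226.176) = 0.58.

0.58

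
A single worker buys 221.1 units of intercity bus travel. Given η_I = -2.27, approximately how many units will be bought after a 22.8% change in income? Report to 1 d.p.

%ΔQ ≈ η × %ΔI = -2.27 × 22.8% = -51.756%.
New Q ≈ 221.1 × (1 − 0.51756) = 106.7.

106.7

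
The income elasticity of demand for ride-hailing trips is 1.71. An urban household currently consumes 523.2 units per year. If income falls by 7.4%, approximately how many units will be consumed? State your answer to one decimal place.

457.0

%ΔQ ≈ η × %ΔI = 1.71 × (-7.4%) = -12.654%.
New Q ≈ 523.2 × (1 − 0.12654) = 457.0.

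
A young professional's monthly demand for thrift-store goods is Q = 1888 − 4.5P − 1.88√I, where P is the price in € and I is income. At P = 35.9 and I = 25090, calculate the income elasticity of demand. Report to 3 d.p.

-0.104

At P = 35.9, I = 25090: Q = 1428.661.
Holding P constant, ∂Q/∂I = -1.88/(2√I) = -0.00593441.
η_I = (∂Q/∂I)·(I/Q) = -0.00593441 × (25090/1428.661) = -0.104.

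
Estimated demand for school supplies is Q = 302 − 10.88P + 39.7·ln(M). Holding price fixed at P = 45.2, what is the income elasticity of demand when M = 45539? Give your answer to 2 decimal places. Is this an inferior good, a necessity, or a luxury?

At P = 45.2, M = 45539: Q = 236.059.
Holding P constant, ∂Q/∂M = 39.7/M = 0.00087178.
η_M = (∂Q/∂M)·(M/Q) = 0.00087178 × (45539/236.059) = 0.17.
Since 0 < η < 1, this is a necessity.

0.17 (necessity)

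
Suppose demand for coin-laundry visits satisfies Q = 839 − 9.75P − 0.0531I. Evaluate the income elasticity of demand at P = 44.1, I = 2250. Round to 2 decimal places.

-0.41

At P = 44.1, I = 2250: Q = 289.550.
Holding P constant, ∂Q/∂I = −0.0531.
η_I = (∂Q/∂I)·(I/Q) = -0.0531 × (2250/289.550) = -0.41.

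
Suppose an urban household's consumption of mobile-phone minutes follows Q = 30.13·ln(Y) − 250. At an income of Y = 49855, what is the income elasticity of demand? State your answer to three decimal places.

0.397

At Y = 49855: Q = 75.912.
dQ/dY = 30.13/Y = 0.000604353 at this income.
η = (dQ/dY)·(Y/Q) = 0.000604353 × (49855/75.912) = 0.397.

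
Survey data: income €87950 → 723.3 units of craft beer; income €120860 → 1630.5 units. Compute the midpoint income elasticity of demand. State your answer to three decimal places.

ΔQ = 1630.5 − 723.3 = 907.2; midpoint Q̄ = (723.3 + 1630.5)/2 = 1176.9.
ΔI = 120860 − 87950 = 32910; midpoint Ī = (87950 + 120860)/2 = 104405.
η = (ΔQ/Q̄) ÷ (ΔI/Ī) = (907.2/1176.9) ÷ (32910/104405) = 2.445.

2.445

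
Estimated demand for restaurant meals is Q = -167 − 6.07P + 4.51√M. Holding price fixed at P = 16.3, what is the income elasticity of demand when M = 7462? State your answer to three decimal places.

At P = 16.3, M = 7462: Q = 123.646.
Holding P constant, ∂Q/∂M = 4.51/(2√M) = 0.0261047.
η_M = (∂Q/∂M)·(M/Q) = 0.0261047 × (7462/123.646) = 1.575.

1.575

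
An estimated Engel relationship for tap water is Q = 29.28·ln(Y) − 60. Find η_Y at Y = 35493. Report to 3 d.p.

At Y = 35493: Q = 246.769.
dQ/dY = 29.28/Y = 0.000824951 at this income.
η = (dQ/dY)·(Y/Q) = 0.000824951 × (35493/246.769) = 0.119.

0.119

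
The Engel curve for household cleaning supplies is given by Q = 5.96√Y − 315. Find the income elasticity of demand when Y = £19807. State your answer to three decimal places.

0.801

At Y = 19807: Q = 523.795.
dQ/dY = 5.96/(2√Y) = 0.0211742 at this income.
η = (dQ/dY)·(Y/Q) = 0.0211742 × (19807/523.795) = 0.801.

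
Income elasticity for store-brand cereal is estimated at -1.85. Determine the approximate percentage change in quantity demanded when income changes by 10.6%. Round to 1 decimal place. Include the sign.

-19.6%

%ΔQ ≈ η × %ΔI = -1.85 × 10.6% = -19.6%.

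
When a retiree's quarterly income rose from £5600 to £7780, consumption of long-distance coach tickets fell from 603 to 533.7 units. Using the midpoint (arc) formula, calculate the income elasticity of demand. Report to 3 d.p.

-0.374

ΔQ = 533.7 − 603 = -69.3; midpoint Q̄ = (603 + 533.7)/2 = 568.35.
ΔI = 7780 − 5600 = 2180; midpoint Ī = (5600 + 7780)/2 = 6690.
η = (ΔQ/Q̄) ÷ (ΔI/Ī) = (-69.3/568.35) ÷ (2180/6690) = -0.374.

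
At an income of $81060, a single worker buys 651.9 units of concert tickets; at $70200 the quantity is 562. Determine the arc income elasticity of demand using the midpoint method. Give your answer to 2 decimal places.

ΔQ = 562 − 651.9 = -89.9; midpoint Q̄ = (651.9 + 562)/2 = 606.95.
ΔI = 70200 − 81060 = -10860; midpoint Ī = (81060 + 70200)/2 = 75630.
η = (ΔQ/Q̄) ÷ (ΔI/Ī) = (-89.9/606.95) ÷ (-10860/75630) = 1.03.

1.03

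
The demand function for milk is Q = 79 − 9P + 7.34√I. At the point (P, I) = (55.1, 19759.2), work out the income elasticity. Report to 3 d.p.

At P = 55.1, I = 19759.2: Q = 614.865.
Holding P constant, ∂Q/∂I = 7.34/(2√I) = 0.0261085.
η_I = (∂Q/∂I)·(I/Q) = 0.0261085 × (19759.2/614.865) = 0.839.

0.839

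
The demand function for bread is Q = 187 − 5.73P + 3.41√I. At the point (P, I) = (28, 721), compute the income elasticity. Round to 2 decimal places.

At P = 28, I = 721: Q = 118.123.
Holding P constant, ∂Q/∂I = 3.41/(2√I) = 0.0634975.
η_I = (∂Q/∂I)·(I/Q) = 0.0634975 × (721/118.123) = 0.39.

0.39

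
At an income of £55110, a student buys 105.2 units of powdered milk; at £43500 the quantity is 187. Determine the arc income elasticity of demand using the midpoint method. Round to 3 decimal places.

-2.378

ΔQ = 187 − 105.2 = 81.8; midpoint Q̄ = (105.2 + 187)/2 = 146.1.
ΔI = 43500 − 55110 = -11610; midpoint Ī = (55110 + 43500)/2 = 49305.
η = (ΔQ/Q̄) ÷ (ΔI/Ī) = (81.8/146.1) ÷ (-11610/49305) = -2.378.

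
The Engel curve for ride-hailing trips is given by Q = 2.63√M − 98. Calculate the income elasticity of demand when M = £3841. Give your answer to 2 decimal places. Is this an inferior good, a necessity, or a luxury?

1.25 (luxury)

At M = 3841: Q = 64.996.
dQ/dM = 2.63/(2√M) = 0.021218 at this income.
η = (dQ/dM)·(M/Q) = 0.021218 × (3841/64.996) = 1.25.
Since η > 1, the good is a luxury.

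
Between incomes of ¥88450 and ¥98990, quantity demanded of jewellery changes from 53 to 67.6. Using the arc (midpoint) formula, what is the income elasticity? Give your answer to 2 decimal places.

ΔQ = 67.6 − 53 = 14.6; midpoint Q̄ = (53 + 67.6)/2 = 60.3.
ΔI = 98990 − 88450 = 10540; midpoint Ī = (88450 + 98990)/2 = 93720.
η = (ΔQ/Q̄) ÷ (ΔI/Ī) = (14.6/60.3) ÷ (10540/93720) = 2.15.

2.15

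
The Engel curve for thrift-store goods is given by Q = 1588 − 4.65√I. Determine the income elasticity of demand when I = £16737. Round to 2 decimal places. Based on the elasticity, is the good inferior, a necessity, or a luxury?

At I = 16737: Q = 986.422.
dQ/dI = -4.65/(2√I) = -0.0179715 at this income.
η = (dQ/dI)·(I/Q) = -0.0179715 × (16737/986.422) = -0.30.
Since η < 0, the good is an inferior good.

-0.30 (inferior good)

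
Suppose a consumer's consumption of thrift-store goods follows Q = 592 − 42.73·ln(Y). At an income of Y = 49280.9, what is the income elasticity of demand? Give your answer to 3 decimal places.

-0.328

At Y = 49280.9: Q = 130.290.
dQ/dY = -42.73/Y = -0.00086707 at this income.
η = (dQ/dY)·(Y/Q) = -0.00086707 × (49280.9/130.290) = -0.328.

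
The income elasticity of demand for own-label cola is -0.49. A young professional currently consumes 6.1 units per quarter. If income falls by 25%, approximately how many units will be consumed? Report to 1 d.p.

6.8

%ΔQ ≈ η × %ΔI = -0.49 × (-25%) = 12.25%.
New Q ≈ 6.1 × (1 + 0.1225) = 6.8.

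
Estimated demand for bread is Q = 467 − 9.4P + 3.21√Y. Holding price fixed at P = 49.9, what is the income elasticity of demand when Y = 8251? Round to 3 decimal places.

At P = 49.9, Y = 8251: Q = 289.520.
Holding P constant, ∂Q/∂Y = 3.21/(2√Y) = 0.0176694.
η_Y = (∂Q/∂Y)·(Y/Q) = 0.0176694 × (8251/289.520) = 0.504.

0.504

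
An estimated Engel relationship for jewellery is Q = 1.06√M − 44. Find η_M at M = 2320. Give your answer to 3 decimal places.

3.618

At M = 2320: Q = 7.056.
dQ/dM = 1.06/(2√M) = 0.0110035 at this income.
η = (dQ/dM)·(M/Q) = 0.0110035 × (2320/7.056) = 3.618.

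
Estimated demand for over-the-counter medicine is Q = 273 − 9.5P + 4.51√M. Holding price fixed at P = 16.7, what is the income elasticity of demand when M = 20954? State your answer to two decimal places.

0.43

At P = 16.7, M = 20954: Q = 767.195.
Holding P constant, ∂Q/∂M = 4.51/(2√M) = 0.015578.
η_M = (∂Q/∂M)·(M/Q) = 0.015578 × (20954/767.195) = 0.43.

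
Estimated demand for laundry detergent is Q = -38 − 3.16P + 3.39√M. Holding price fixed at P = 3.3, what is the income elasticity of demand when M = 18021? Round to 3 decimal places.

At P = 3.3, M = 18021: Q = 406.653.
Holding P constant, ∂Q/∂M = 3.39/(2√M) = 0.0126264.
η_M = (∂Q/∂M)·(M/Q) = 0.0126264 × (18021/406.653) = 0.560.

0.560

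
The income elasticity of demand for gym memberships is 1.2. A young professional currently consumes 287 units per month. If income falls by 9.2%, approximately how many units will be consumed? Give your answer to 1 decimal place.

%ΔQ ≈ η × %ΔI = 1.2 × (-9.2%) = -11.04%.
New Q ≈ 287 × (1 − 0.1104) = 255.3.

255.3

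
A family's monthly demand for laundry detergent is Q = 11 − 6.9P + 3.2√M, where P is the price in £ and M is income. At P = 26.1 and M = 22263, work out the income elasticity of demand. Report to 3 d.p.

At P = 26.1, M = 22263: Q = 308.375.
Holding P constant, ∂Q/∂M = 3.2/(2√M) = 0.0107233.
η_M = (∂Q/∂M)·(M/Q) = 0.0107233 × (22263/308.375) = 0.774.

0.774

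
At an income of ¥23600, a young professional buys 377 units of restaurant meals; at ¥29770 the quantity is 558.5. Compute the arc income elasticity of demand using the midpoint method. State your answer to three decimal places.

ΔQ = 558.5 − 377 = 181.5; midpoint Q̄ = (377 + 558.5)/2 = 467.75.
ΔI = 29770 − 23600 = 6170; midpoint Ī = (23600 + 29770)/2 = 26685.
η = (ΔQ/Q̄) ÷ (ΔI/Ī) = (181.5/467.75) ÷ (6170/26685) = 1.678.

1.678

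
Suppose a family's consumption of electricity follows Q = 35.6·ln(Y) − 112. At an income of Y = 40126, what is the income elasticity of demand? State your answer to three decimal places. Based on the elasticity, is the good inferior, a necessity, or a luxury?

At Y = 40126: Q = 265.352.
dQ/dY = 35.6/Y = 0.000887205 at this income.
η = (dQ/dY)·(Y/Q) = 0.000887205 × (40126/265.352) = 0.134.
Since 0 < η < 1, the good is a necessity.

0.134 (necessity)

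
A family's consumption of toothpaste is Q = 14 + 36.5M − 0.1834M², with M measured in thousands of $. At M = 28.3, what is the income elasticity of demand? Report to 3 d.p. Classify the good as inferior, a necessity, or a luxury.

0.821 (necessity)

At M = 28.3: Q = 900.0668.
dQ/dM = 36.5 − 0.3668M = 26.11956.
η = (dQ/dM)·(M/Q) = 26.11956 × (28.3/900.0668) = 0.821.
0 < η < 1 ⇒ necessity.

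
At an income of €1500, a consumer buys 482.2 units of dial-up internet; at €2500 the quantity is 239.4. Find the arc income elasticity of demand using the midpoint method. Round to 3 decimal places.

-1.346

ΔQ = 239.4 − 482.2 = -242.8; midpoint Q̄ = (482.2 + 239.4)/2 = 360.8.
ΔI = 2500 − 1500 = 1000; midpoint Ī = (1500 + 2500)/2 = 2000.
η = (ΔQ/Q̄) ÷ (ΔI/Ī) = (-242.8/360.8) ÷ (1000/2000) = -1.346.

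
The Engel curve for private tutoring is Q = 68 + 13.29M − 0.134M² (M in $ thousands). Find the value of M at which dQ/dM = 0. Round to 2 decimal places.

49.59

dQ/dM = 13.29 − 0.268M.
The good is inferior where dQ/dM < 0. Setting dQ/dM = 0 gives M = 13.29 / 0.268 = 49.59.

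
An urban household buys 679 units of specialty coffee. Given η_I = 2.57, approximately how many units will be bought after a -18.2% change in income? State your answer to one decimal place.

361.4

%ΔQ ≈ η × %ΔI = 2.57 × (-18.2%) = -46.774%.
New Q ≈ 679 × (1 − 0.46774) = 361.4.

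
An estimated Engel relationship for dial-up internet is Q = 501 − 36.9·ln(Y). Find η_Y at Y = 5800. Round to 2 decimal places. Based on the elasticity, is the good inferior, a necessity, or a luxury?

At Y = 5800: Q = 181.239.
dQ/dY = -36.9/Y = -0.00636207 at this income.
η = (dQ/dY)·(Y/Q) = -0.00636207 × (5800/181.239) = -0.20.
Since η < 0, the good is an inferior good.

-0.20 (inferior good)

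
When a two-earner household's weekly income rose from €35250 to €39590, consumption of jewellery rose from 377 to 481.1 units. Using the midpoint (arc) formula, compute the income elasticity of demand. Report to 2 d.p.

ΔQ = 481.1 − 377 = 104.1; midpoint Q̄ = (377 + 481.1)/2 = 429.05.
ΔI = 39590 − 35250 = 4340; midpoint Ī = (35250 + 39590)/2 = 37420.
η = (ΔQ/Q̄) ÷ (ΔI/Ī) = (104.1/429.05) ÷ (4340/37420) = 2.09.

2.09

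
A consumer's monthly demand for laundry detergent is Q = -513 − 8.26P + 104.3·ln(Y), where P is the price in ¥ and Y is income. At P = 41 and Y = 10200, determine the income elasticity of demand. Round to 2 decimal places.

At P = 41, Y = 10200: Q = 111.044.
Holding P constant, ∂Q/∂Y = 104.3/Y = 0.0102255.
η_Y = (∂Q/∂Y)·(Y/Q) = 0.0102255 × (10200/111.044) = 0.94.

0.94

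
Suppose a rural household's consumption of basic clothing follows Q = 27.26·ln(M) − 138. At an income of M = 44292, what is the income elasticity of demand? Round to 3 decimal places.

At M = 44292: Q = 153.643.
dQ/dM = 27.26/M = 0.000615461 at this income.
η = (dQ/dM)·(M/Q) = 0.000615461 × (44292/153.643) = 0.177.

0.177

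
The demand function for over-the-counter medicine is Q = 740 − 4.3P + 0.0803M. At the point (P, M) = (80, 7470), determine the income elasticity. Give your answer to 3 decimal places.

At P = 80, M = 7470: Q = 995.841.
Holding P constant, ∂Q/∂M = 0.0803.
η_M = (∂Q/∂M)·(M/Q) = 0.0803 × (7470/995.841) = 0.602.

0.602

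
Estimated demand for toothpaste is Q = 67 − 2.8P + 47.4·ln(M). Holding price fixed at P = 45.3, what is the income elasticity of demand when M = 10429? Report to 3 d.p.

0.125

At P = 45.3, M = 10429: Q = 378.721.
Holding P constant, ∂Q/∂M = 47.4/M = 0.00454502.
η_M = (∂Q/∂M)·(M/Q) = 0.00454502 × (10429/378.721) = 0.125.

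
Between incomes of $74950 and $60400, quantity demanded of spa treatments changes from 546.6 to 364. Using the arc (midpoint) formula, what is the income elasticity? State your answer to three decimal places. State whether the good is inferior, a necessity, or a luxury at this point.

ΔQ = 364 − 546.6 = -182.6; midpoint Q̄ = (546.6 + 364)/2 = 455.3.
ΔI = 60400 − 74950 = -14550; midpoint Ī = (74950 + 60400)/2 = 67675.
η = (ΔQ/Q̄) ÷ (ΔI/Ī) = (-182.6/455.3) ÷ (-14550/67675) = 1.865.
η > 1 ⇒ luxury.

1.865 (luxury)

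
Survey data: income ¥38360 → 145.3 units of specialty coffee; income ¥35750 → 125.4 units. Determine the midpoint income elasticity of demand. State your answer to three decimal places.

ΔQ = 125.4 − 145.3 = -19.9; midpoint Q̄ = (145.3 + 125.4)/2 = 135.35.
ΔI = 35750 − 38360 = -2610; midpoint Ī = (38360 + 35750)/2 = 37055.
η = (ΔQ/Q̄) ÷ (ΔI/Ī) = (-19.9/135.35) ÷ (-2610/37055) = 2.087.

2.087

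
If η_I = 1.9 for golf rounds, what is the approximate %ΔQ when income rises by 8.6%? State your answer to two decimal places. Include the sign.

16.34%

%ΔQ ≈ η × %ΔI = 1.9 × 8.6% = 16.34%.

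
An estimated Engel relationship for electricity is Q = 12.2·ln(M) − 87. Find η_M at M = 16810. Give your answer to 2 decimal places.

At M = 16810: Q = 31.703.
dQ/dM = 12.2/M = 0.000725758 at this income.
η = (dQ/dM)·(M/Q) = 0.000725758 × (16810/31.703) = 0.38.

0.38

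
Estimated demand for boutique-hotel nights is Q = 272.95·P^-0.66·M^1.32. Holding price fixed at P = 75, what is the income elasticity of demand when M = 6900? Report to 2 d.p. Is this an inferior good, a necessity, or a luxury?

For a multiplicative demand Q = A·P^α·M^β, the income elasticity is β everywhere.
Here β = 1.32, so η = 1.32.
Since η > 1, this is a luxury.

1.32 (luxury)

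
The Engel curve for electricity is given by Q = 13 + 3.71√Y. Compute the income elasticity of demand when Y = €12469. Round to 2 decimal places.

0.48

At Y = 12469: Q = 427.276.
dQ/dY = 3.71/(2√Y) = 0.0166122 at this income.
η = (dQ/dY)·(Y/Q) = 0.0166122 × (12469/427.276) = 0.48.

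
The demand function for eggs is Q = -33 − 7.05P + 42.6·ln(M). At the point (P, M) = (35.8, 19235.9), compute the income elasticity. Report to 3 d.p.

0.316

At P = 35.8, M = 19235.9: Q = 134.839.
Holding P constant, ∂Q/∂M = 42.6/M = 0.00221461.
η_M = (∂Q/∂M)·(M/Q) = 0.00221461 × (19235.9/134.839) = 0.316.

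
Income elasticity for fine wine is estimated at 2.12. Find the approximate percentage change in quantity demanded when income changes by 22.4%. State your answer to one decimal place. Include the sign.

47.5%

%ΔQ ≈ η × %ΔI = 2.12 × 22.4% = 47.5%.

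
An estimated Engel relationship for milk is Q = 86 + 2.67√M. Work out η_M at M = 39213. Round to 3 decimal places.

At M = 39213: Q = 614.721.
dQ/dM = 2.67/(2√M) = 0.00674165 at this income.
η = (dQ/dM)·(M/Q) = 0.00674165 × (39213/614.721) = 0.430.

0.430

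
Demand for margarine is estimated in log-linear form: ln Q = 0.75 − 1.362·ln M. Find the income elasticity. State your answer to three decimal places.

-1.362

In a log-linear demand, the coefficient on ln M is the income elasticity.
So η = -1.362.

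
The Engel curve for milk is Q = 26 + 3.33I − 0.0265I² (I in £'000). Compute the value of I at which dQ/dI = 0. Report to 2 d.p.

62.83

dQ/dI = 3.33 − 0.053I.
The good is inferior where dQ/dI < 0. Setting dQ/dI = 0 gives I = 3.33 / 0.053 = 62.83.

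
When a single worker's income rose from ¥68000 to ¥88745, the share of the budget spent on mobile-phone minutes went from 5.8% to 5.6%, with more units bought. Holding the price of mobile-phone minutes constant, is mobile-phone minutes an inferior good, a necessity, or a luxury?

Quantity rises but the budget share falls as income rises, so 0 < η < 1.

necessity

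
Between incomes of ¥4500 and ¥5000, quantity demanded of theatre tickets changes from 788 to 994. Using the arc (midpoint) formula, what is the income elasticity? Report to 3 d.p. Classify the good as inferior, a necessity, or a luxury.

2.196 (luxury)

ΔQ = 994 − 788 = 206; midpoint Q̄ = (788 + 994)/2 = 891.
ΔI = 5000 − 4500 = 500; midpoint Ī = (4500 + 5000)/2 = 4750.
η = (ΔQ/Q̄) ÷ (ΔI/Ī) = (206/891) ÷ (500/4750) = 2.196.
η > 1 ⇒ luxury.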